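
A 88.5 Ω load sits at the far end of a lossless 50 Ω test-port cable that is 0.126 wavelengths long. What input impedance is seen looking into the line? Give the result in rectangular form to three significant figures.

Z_in ≈ 42.6 − j25.6 Ω

βl = 2π × 0.126 = 45.4°
tan(βl) = tan(45.4°) = 1.01
Z_in = Z_0·(Z_L + jZ_0·tanβl)/(Z_0 + jZ_L·tanβl)
     = 50·(88.5 + j50.6)/(50 + j89.6)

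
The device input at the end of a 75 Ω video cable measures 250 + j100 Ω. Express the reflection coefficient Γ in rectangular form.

Γ ≈ 0.578 + j0.13

Γ = (Z_L − Z_0)/(Z_L + Z_0) = (175 + j100)/(325 + j100)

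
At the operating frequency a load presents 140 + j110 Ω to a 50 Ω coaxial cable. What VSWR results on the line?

VSWR ≈ 4.67

Γ = (Z_L − Z_0)/(Z_L + Z_0) = (90 + j110)/(190 + j110)
|Γ| = 142/220 = 0.647
VSWR = (1 + |Γ|)/(1 − |Γ|) = 1.65/0.353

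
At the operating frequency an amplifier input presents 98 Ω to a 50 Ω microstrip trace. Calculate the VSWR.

Γ = (98 − 50)/(98 + 50) = 0.324
VSWR = (1 + 0.324)/(1 − 0.324)

VSWR ≈ 1.96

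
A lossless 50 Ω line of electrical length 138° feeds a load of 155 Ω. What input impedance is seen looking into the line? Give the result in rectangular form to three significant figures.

tan(βl) = tan(138°) = -0.9
Z_in = Z_0·(Z_L + jZ_0·tanβl)/(Z_0 + jZ_L·tanβl)
     = 50·(155 − j45)/(50 − j140)

Z_in ≈ 31.9 + j44.1 Ω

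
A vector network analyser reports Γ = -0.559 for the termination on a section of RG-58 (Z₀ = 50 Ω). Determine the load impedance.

Z_L = Z_0·(1 + Γ)/(1 − Γ) = 50·(0.441)/(1.56)

Z_L ≈ 14.1 Ω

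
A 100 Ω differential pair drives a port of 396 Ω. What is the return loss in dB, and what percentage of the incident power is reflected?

RL ≈ 4.48 dB; 35.6% of incident power reflected

Γ = (396 − 100)/(396 + 100) = 0.597
RL = −20·log₁₀(0.597) = 4.48 dB
P_refl/P_inc = |Γ|² = 0.356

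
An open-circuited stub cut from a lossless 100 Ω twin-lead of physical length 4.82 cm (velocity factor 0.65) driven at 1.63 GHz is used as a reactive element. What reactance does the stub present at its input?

λ = v/f = 0.65·c / 1.63 GHz = 0.12 m
βl = 2π·l/λ = 2π × 0.403 = 145°
tan(βl) = -0.699
For an open-circuited stub, Z_in = −jZ_0·cot(βl) = −jZ_0/tan(βl)

X_in ≈ 143 Ω (inductive)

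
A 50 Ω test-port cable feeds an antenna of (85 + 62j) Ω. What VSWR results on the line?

VSWR ≈ 2.84

Γ = (Z_L − Z_0)/(Z_L + Z_0) = (35 + j62)/(135 + j62)
|Γ| = 71.2/149 = 0.479
VSWR = (1 + |Γ|)/(1 − |Γ|) = 1.48/0.521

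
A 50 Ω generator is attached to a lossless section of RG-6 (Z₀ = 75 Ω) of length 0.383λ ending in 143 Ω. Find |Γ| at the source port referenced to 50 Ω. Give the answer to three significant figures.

|Γ| ≈ 0.384

βl = 2π × 0.383 = 138°
tan(βl) = -0.904
Z_in = Z_0·(Z_L + jZ_0·tanβl)/(Z_0 + jZ_L·tanβl) = 65.4 + j45 Ω
Γ_s = (Z_in − Z_s)/(Z_in + Z_s) = (15.4 + j45)/(115 + j45), |Γ_s| = 0.384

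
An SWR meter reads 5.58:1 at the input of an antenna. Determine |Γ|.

|Γ| = (S − 1)/(S + 1) = (5.58 − 1)/(5.58 + 1) = 4.58/6.58

|Γ| ≈ 0.696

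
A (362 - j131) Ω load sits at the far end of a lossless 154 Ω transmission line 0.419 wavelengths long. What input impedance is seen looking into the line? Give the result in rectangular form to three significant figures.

βl = 2π × 0.419 = 151°
tan(βl) = tan(151°) = -0.558
Z_in = Z_0·(Z_L + jZ_0·tanβl)/(Z_0 + jZ_L·tanβl)
     = 154·(362 − j217)/(80.9 − j202)

Z_in ≈ 238 + j181 Ω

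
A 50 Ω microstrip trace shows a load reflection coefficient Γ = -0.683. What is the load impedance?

Z_L ≈ 9.42 Ω

Z_L = Z_0·(1 + Γ)/(1 − Γ) = 50·(0.317)/(1.68)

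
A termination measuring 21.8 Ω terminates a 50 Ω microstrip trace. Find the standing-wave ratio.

For a purely resistive load, VSWR = R_L/Z_0 or Z_0/R_L (whichever > 1) = 50/21.8

VSWR ≈ 2.29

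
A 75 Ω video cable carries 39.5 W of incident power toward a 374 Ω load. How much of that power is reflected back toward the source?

P_reflected ≈ 17.5 W

Γ = (374 − 75)/(374 + 75) = 0.666
|Γ|² = 0.443
P_refl = |Γ|²·P_inc = 17.5 W, P_del = (1 − |Γ|²)·P_inc = 22 W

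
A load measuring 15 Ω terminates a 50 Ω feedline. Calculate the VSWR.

VSWR ≈ 3.33

For a purely resistive load, VSWR = R_L/Z_0 or Z_0/R_L (whichever > 1) = 50/15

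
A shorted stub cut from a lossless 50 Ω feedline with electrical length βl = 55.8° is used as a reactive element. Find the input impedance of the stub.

Z_in ≈ +j73.6 Ω

tan(βl) = 1.47
For a shorted stub, Z_in = jZ_0·tan(βl)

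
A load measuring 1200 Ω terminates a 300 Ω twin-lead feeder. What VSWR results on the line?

VSWR ≈ 4

Γ = (1200 − 300)/(1200 + 300) = 0.6
VSWR = (1 + 0.6)/(1 − 0.6)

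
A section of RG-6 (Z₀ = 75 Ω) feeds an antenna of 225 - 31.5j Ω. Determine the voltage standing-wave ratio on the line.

VSWR ≈ 3.07

Γ = (Z_L − Z_0)/(Z_L + Z_0) = (150 − j31.5)/(300 − j31.5)
|Γ| = 153/302 = 0.508
VSWR = (1 + |Γ|)/(1 − |Γ|) = 1.51/0.492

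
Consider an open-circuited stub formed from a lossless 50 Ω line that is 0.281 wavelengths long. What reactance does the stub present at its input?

βl = 2π × 0.281 = 101°
tan(βl) = -5.07
For an open-circuited stub, Z_in = −jZ_0·cot(βl) = −jZ_0/tan(βl)

X_in ≈ 9.86 Ω (inductive)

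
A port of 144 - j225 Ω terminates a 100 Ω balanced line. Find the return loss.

Γ = (44 − j225)/(244 − j225), |Γ| = 0.691
RL = −20·log₁₀|Γ| = −20·log₁₀(0.691)

RL ≈ 3.21 dB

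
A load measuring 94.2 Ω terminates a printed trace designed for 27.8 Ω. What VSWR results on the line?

Γ = (94.2 − 27.8)/(94.2 + 27.8) = 0.544
VSWR = (1 + 0.544)/(1 − 0.544)

VSWR ≈ 3.39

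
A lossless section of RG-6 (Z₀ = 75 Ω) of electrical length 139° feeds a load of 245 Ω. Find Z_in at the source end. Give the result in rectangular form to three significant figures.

Z_in ≈ 47.5 + j69.6 Ω

tan(βl) = tan(139°) = -0.869
Z_in = Z_0·(Z_L + jZ_0·tanβl)/(Z_0 + jZ_L·tanβl)
     = 75·(245 − j65.2)/(75 − j213)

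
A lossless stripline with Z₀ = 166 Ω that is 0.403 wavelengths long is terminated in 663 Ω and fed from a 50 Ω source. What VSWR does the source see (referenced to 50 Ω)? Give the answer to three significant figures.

βl = 2π × 0.403 = 145°
tan(βl) = -0.698
Z_in = Z_0·(Z_L + jZ_0·tanβl)/(Z_0 + jZ_L·tanβl) = 112 + j197 Ω
Γ_s = (Z_in − Z_s)/(Z_in + Z_s) = (62.4 + j197)/(162 + j197), |Γ_s| = 0.81
VSWR = (1 + |Γ_s|)/(1 − |Γ_s|)

VSWR ≈ 9.53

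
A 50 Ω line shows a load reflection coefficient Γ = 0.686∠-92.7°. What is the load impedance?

Z_L ≈ 17.2 − j44.6 Ω

Z_L = Z_0·(1 + Γ)/(1 − Γ) = 50·(0.968 − j0.685)/(1.03 + j0.685)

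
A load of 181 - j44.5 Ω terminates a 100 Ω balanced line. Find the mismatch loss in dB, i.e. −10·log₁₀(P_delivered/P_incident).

Γ = (81 − j44.5)/(281 − j44.5), |Γ| = 0.325
|Γ|² = 0.106, so P_del/P_inc = 1 − |Γ|² = 0.894
ML = −10·log₁₀(1 − |Γ|²)

mismatch loss ≈ 0.484 dB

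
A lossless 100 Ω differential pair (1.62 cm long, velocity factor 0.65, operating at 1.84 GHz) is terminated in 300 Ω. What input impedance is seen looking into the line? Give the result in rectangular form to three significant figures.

Z_in ≈ 47.1 − j59 Ω

λ = v/f = 0.65·c / 1.84 GHz = 0.106 m
βl = 2π·l/λ = 2π × 0.153 = 55°
tan(βl) = tan(55°) = 1.43
Z_in = Z_0·(Z_L + jZ_0·tanβl)/(Z_0 + jZ_L·tanβl)
     = 100·(300 + j143)/(100 + j429)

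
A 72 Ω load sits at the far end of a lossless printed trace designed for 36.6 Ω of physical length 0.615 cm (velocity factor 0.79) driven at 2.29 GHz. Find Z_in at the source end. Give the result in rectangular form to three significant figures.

Z_in ≈ 52.1 − j25.8 Ω

λ = v/f = 0.79·c / 2.29 GHz = 0.103 m
βl = 2π·l/λ = 2π × 0.0594 = 21.4°
tan(βl) = tan(21.4°) = 0.392
Z_in = Z_0·(Z_L + jZ_0·tanβl)/(Z_0 + jZ_L·tanβl)
     = 36.6·(72 + j14.3)/(36.6 + j28.2)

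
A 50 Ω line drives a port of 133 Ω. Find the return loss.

RL ≈ 6.87 dB

Γ = (133 − 50)/(133 + 50) = 0.454
RL = −20·log₁₀|Γ| = −20·log₁₀(0.454)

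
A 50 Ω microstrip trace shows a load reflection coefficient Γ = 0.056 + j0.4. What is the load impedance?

Z_L = Z_0·(1 + Γ)/(1 − Γ) = 50·(1.06 + j0.4)/(0.944 − j0.4)

Z_L ≈ 39.8 + j38.1 Ω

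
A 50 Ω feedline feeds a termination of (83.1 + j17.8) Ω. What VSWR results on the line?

Γ = (Z_L − Z_0)/(Z_L + Z_0) = (33.1 + j17.8)/(133.1 + j17.8)
|Γ| = 37.6/134 = 0.28
VSWR = (1 + |Γ|)/(1 − |Γ|) = 1.28/0.72

VSWR ≈ 1.78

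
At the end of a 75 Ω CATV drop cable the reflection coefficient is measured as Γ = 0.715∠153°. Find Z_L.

Z_L = Z_0·(1 + Γ)/(1 − Γ) = 75·(0.363 + j0.325)/(1.64 − j0.325)

Z_L ≈ 13.2 + j17.5 Ω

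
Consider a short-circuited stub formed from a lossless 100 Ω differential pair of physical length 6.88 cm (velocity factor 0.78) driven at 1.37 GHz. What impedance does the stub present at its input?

λ = v/f = 0.78·c / 1.37 GHz = 0.171 m
βl = 2π·l/λ = 2π × 0.403 = 145°
tan(βl) = -0.7
For a short-circuited stub, Z_in = jZ_0·tan(βl)

Z_in ≈ −j70 Ω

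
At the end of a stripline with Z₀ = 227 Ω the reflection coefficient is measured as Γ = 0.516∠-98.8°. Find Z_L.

Z_L ≈ 117 − j163 Ω

Z_L = Z_0·(1 + Γ)/(1 − Γ) = 227·(0.921 − j0.51)/(1.08 + j0.51)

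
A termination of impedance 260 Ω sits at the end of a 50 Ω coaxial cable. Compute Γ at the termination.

Γ = (Z_L − Z_0)/(Z_L + Z_0) = (260 − 50)/(260 + 50) = 210/310

Γ = 0.677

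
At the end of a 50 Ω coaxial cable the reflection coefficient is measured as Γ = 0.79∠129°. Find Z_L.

Z_L ≈ 7.18 + j23.4 Ω

Z_L = Z_0·(1 + Γ)/(1 − Γ) = 50·(0.503 + j0.614)/(1.5 − j0.614)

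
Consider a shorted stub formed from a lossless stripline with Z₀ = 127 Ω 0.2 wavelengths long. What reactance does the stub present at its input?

X_in ≈ 391 Ω (inductive)

βl = 2π × 0.2 = 72°
tan(βl) = 3.08
For a shorted stub, Z_in = jZ_0·tan(βl)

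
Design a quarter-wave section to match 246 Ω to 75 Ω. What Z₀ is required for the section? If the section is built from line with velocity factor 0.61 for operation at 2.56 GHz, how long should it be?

Z_qwt ≈ 136 Ω; length ≈ 1.79 cm

Z_qwt = √(Z_0·R_L) = √(75 × 246) = √18450
λ = 0.61·c/f = 0.0715 m, so l = λ/4 = 0.0179 m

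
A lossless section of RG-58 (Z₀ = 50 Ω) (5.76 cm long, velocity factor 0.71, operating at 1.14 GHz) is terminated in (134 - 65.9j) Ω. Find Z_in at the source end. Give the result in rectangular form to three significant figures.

Z_in ≈ 19.1 + j25.8 Ω

λ = v/f = 0.71·c / 1.14 GHz = 0.187 m
βl = 2π·l/λ = 2π × 0.308 = 111°
tan(βl) = tan(111°) = -2.61
Z_in = Z_0·(Z_L + jZ_0·tanβl)/(Z_0 + jZ_L·tanβl)
     = 50·(134 − j196)/(-122 − j349)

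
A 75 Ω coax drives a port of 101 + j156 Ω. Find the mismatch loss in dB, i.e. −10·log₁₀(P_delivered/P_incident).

mismatch loss ≈ 2.61 dB

Γ = (26 + j156)/(176 + j156), |Γ| = 0.672
|Γ|² = 0.452, so P_del/P_inc = 1 − |Γ|² = 0.548
ML = −10·log₁₀(1 − |Γ|²)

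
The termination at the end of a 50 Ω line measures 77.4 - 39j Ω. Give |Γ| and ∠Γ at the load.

Γ ≈ 0.358 ∠ -37.9°

Γ = (Z_L − Z_0)/(Z_L + Z_0) = (27.4 − j39)/(127.4 − j39)
|Γ| = 47.7/133 = 0.358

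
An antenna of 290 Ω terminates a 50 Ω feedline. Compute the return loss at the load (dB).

Γ = (290 − 50)/(290 + 50) = 0.706
RL = −20·log₁₀|Γ| = −20·log₁₀(0.706)

RL ≈ 3.03 dB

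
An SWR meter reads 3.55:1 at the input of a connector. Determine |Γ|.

|Γ| = (S − 1)/(S + 1) = (3.55 − 1)/(3.55 + 1) = 2.55/4.55

|Γ| ≈ 0.56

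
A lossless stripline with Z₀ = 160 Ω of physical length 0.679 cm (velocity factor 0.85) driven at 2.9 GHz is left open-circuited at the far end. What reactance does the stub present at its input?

λ = v/f = 0.85·c / 2.9 GHz = 0.0879 m
βl = 2π·l/λ = 2π × 0.0772 = 27.8°
tan(βl) = 0.527
For an open-circuited stub, Z_in = −jZ_0·cot(βl) = −jZ_0/tan(βl)

X_in ≈ -303 Ω (capacitive)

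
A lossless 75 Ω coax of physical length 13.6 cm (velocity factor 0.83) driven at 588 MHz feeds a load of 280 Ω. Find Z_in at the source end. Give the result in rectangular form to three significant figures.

Z_in ≈ 24.3 + j32.8 Ω

λ = v/f = 0.83·c / 588 MHz = 0.423 m
βl = 2π·l/λ = 2π × 0.321 = 116°
tan(βl) = tan(116°) = -2.09
Z_in = Z_0·(Z_L + jZ_0·tanβl)/(Z_0 + jZ_L·tanβl)
     = 75·(280 − j156)/(75 − j584)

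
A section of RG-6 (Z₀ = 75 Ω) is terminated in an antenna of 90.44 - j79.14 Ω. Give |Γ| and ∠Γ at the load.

Γ = (Z_L − Z_0)/(Z_L + Z_0) = (15.44 − j79.14)/(165.4 − j79.14)
|Γ| = 80.6/183 = 0.44

Γ ≈ 0.44 ∠ -53.4°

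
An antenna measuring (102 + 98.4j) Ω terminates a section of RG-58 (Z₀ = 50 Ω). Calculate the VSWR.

VSWR ≈ 4.19

Γ = (Z_L − Z_0)/(Z_L + Z_0) = (52 + j98.4)/(152 + j98.4)
|Γ| = 111/181 = 0.615
VSWR = (1 + |Γ|)/(1 − |Γ|) = 1.61/0.385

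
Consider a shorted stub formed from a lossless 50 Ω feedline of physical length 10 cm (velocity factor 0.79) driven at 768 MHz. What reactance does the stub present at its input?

X_in ≈ -99.6 Ω (capacitive)

λ = v/f = 0.79·c / 768 MHz = 0.309 m
βl = 2π·l/λ = 2π × 0.324 = 117°
tan(βl) = -1.99
For a shorted stub, Z_in = jZ_0·tan(βl)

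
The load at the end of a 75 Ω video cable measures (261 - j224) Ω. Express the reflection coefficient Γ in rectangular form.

Γ = (Z_L − Z_0)/(Z_L + Z_0) = (186 − j224)/(336 − j224)

Γ ≈ 0.691 − j0.206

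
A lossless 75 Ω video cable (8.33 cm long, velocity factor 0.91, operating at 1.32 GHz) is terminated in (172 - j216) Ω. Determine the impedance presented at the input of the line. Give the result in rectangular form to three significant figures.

Z_in ≈ 70.9 + j152 Ω

λ = v/f = 0.91·c / 1.32 GHz = 0.207 m
βl = 2π·l/λ = 2π × 0.403 = 145°
tan(βl) = tan(145°) = -0.7
Z_in = Z_0·(Z_L + jZ_0·tanβl)/(Z_0 + jZ_L·tanβl)
     = 75·(172 − j269)/(-76.3 − j120)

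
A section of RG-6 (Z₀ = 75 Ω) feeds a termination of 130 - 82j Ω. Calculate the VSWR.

VSWR ≈ 2.62

Γ = (Z_L − Z_0)/(Z_L + Z_0) = (55 − j82)/(205 − j82)
|Γ| = 98.7/221 = 0.447
VSWR = (1 + |Γ|)/(1 − |Γ|) = 1.45/0.553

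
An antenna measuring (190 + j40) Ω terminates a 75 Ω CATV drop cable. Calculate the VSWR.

Γ = (Z_L − Z_0)/(Z_L + Z_0) = (115 + j40)/(265 + j40)
|Γ| = 122/268 = 0.454
VSWR = (1 + |Γ|)/(1 − |Γ|) = 1.45/0.546

VSWR ≈ 2.67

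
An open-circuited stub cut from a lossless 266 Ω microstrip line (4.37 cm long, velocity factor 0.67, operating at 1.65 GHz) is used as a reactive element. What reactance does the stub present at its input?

X_in ≈ 217 Ω (inductive)

λ = v/f = 0.67·c / 1.65 GHz = 0.122 m
βl = 2π·l/λ = 2π × 0.359 = 129°
tan(βl) = -1.23
For an open-circuited stub, Z_in = −jZ_0·cot(βl) = −jZ_0/tan(βl)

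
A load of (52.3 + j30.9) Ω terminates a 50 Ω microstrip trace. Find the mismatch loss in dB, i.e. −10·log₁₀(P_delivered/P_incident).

Γ = (2.3 + j30.9)/(102.3 + j30.9), |Γ| = 0.29
|Γ|² = 0.0841, so P_del/P_inc = 1 − |Γ|² = 0.916
ML = −10·log₁₀(1 − |Γ|²)

mismatch loss ≈ 0.381 dB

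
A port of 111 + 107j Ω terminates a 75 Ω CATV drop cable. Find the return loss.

RL ≈ 5.58 dB

Γ = (36 + j107)/(186 + j107), |Γ| = 0.526
RL = −20·log₁₀|Γ| = −20·log₁₀(0.526)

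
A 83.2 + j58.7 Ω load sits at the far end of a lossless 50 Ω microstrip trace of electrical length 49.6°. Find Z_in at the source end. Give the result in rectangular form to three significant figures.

Z_in ≈ 49.9 − j52.2 Ω

tan(βl) = tan(49.6°) = 1.17
Z_in = Z_0·(Z_L + jZ_0·tanβl)/(Z_0 + jZ_L·tanβl)
     = 50·(83.2 + j117)/(-19 + j97.8)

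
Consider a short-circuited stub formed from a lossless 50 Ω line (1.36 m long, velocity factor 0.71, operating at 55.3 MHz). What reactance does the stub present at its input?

X_in ≈ -66.1 Ω (capacitive)

λ = v/f = 0.71·c / 55.3 MHz = 3.85 m
βl = 2π·l/λ = 2π × 0.353 = 127°
tan(βl) = -1.32
For a short-circuited stub, Z_in = jZ_0·tan(βl)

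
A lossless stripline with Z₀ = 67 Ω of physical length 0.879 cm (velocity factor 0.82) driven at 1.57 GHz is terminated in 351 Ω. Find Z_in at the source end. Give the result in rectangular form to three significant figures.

Z_in ≈ 84.5 − j138 Ω

λ = v/f = 0.82·c / 1.57 GHz = 0.157 m
βl = 2π·l/λ = 2π × 0.0561 = 20.2°
tan(βl) = tan(20.2°) = 0.368
Z_in = Z_0·(Z_L + jZ_0·tanβl)/(Z_0 + jZ_L·tanβl)
     = 67·(351 + j24.6)/(67 + j129)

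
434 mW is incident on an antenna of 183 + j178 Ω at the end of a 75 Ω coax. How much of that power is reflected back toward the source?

|Γ| = |(108 + j178)/(258 + j178)| = 0.664
|Γ|² = 0.441
P_refl = |Γ|²·P_inc = 191 mW, P_del = (1 − |Γ|²)·P_inc = 243 mW

P_reflected ≈ 191 mW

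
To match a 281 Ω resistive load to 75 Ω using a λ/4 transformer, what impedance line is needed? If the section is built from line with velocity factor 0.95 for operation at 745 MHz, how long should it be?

Z_qwt ≈ 145 Ω; length ≈ 9.56 cm

Z_qwt = √(Z_0·R_L) = √(75 × 281) = √21080
λ = 0.95·c/f = 0.383 m, so l = λ/4 = 0.0956 m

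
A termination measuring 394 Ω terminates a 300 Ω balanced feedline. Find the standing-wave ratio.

VSWR ≈ 1.31

For a purely resistive load, VSWR = R_L/Z_0 or Z_0/R_L (whichever > 1) = 394/300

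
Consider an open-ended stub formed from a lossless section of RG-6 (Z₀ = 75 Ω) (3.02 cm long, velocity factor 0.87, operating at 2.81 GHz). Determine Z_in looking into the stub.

Z_in ≈ +j38.3 Ω

λ = v/f = 0.87·c / 2.81 GHz = 0.0929 m
βl = 2π·l/λ = 2π × 0.325 = 117°
tan(βl) = -1.96
For an open-ended stub, Z_in = −jZ_0·cot(βl) = −jZ_0/tan(βl)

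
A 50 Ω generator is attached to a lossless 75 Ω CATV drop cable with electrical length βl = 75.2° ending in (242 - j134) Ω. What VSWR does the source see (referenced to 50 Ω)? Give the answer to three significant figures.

VSWR ≈ 2.92

tan(βl) = 3.78
Z_in = Z_0·(Z_L + jZ_0·tanβl)/(Z_0 + jZ_L·tanβl) = 17.7 − j8.56 Ω
Γ_s = (Z_in − Z_s)/(Z_in + Z_s) = (-32.3 − j8.56)/(67.7 − j8.56), |Γ_s| = 0.489
VSWR = (1 + |Γ_s|)/(1 − |Γ_s|)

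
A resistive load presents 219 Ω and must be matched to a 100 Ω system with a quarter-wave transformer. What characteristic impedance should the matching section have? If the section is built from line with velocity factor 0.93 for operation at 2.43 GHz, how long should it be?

Z_qwt = √(Z_0·R_L) = √(100 × 219) = √21900
λ = 0.93·c/f = 0.115 m, so l = λ/4 = 0.0287 m

Z_qwt ≈ 148 Ω; length ≈ 2.87 cm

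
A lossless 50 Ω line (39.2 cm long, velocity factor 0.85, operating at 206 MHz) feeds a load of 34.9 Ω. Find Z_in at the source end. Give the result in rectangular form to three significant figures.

λ = v/f = 0.85·c / 206 MHz = 1.24 m
βl = 2π·l/λ = 2π × 0.317 = 114°
tan(βl) = tan(114°) = -2.25
Z_in = Z_0·(Z_L + jZ_0·tanβl)/(Z_0 + jZ_L·tanβl)
     = 50·(34.9 − j112)/(50 − j78.4)

Z_in ≈ 61 − j16.7 Ω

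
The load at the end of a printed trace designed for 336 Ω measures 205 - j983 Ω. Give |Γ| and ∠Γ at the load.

Γ ≈ 0.884 ∠ -36.4°

Γ = (Z_L − Z_0)/(Z_L + Z_0) = (-131 − j983)/(541 − j983)
|Γ| = 992/1120 = 0.884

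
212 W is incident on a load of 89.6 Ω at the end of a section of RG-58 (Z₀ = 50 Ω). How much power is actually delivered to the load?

P_delivered ≈ 195 W

Γ = (89.6 − 50)/(89.6 + 50) = 0.284
|Γ|² = 0.0805
P_refl = |Γ|²·P_inc = 17.1 W, P_del = (1 − |Γ|²)·P_inc = 195 W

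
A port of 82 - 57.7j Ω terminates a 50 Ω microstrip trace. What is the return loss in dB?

RL ≈ 6.78 dB

Γ = (32 − j57.7)/(132 − j57.7), |Γ| = 0.458
RL = −20·log₁₀|Γ| = −20·log₁₀(0.458)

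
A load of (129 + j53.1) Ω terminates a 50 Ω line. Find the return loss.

Γ = (79 + j53.1)/(179 + j53.1), |Γ| = 0.51
RL = −20·log₁₀|Γ| = −20·log₁₀(0.51)

RL ≈ 5.85 dB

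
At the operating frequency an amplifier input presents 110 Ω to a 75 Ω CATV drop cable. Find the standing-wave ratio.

Γ = (110 − 75)/(110 + 75) = 0.189
VSWR = (1 + 0.189)/(1 − 0.189)

VSWR ≈ 1.47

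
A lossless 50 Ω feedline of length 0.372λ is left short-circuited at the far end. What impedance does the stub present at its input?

Z_in ≈ −j51.9 Ω

βl = 2π × 0.372 = 134°
tan(βl) = -1.04
For a short-circuited stub, Z_in = jZ_0·tan(βl)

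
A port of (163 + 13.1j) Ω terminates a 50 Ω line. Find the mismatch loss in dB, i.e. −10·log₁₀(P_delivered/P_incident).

Γ = (113 + j13.1)/(213 + j13.1), |Γ| = 0.533
|Γ|² = 0.284, so P_del/P_inc = 1 − |Γ|² = 0.716
ML = −10·log₁₀(1 − |Γ|²)

mismatch loss ≈ 1.45 dB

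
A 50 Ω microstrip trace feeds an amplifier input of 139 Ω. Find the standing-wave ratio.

VSWR ≈ 2.78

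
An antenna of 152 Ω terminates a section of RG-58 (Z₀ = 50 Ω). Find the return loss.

Γ = (152 − 50)/(152 + 50) = 0.505
RL = −20·log₁₀|Γ| = −20·log₁₀(0.505)

RL ≈ 5.94 dB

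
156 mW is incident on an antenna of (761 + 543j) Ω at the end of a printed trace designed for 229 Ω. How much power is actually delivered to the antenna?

|Γ| = |(532 + j543)/(990 + j543)| = 0.673
|Γ|² = 0.453
P_refl = |Γ|²·P_inc = 70.7 mW, P_del = (1 − |Γ|²)·P_inc = 85.3 mW

P_delivered ≈ 85.3 mW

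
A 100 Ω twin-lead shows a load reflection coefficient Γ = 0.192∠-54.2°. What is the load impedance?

Z_L = Z_0·(1 + Γ)/(1 − Γ) = 100·(1.11 − j0.156)/(0.888 + j0.156)

Z_L ≈ 119 − j38.3 Ω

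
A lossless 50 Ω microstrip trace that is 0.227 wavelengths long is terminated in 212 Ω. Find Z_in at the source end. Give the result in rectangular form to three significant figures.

Z_in ≈ 12 − j6.86 Ω

βl = 2π × 0.227 = 81.7°
tan(βl) = tan(81.7°) = 6.87
Z_in = Z_0·(Z_L + jZ_0·tanβl)/(Z_0 + jZ_L·tanβl)
     = 50·(212 + j344)/(50 + j1460)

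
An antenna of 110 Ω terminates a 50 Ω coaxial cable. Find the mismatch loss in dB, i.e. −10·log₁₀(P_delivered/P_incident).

mismatch loss ≈ 0.658 dB

Γ = (110 − 50)/(110 + 50) = 0.375
|Γ|² = 0.141, so P_del/P_inc = 1 − |Γ|² = 0.859
ML = −10·log₁₀(1 − |Γ|²)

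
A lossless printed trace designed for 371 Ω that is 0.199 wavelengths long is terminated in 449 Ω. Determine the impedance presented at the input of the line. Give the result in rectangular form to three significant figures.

Z_in ≈ 317 − j36.3 Ω

βl = 2π × 0.199 = 71.6°
tan(βl) = tan(71.6°) = 3.01
Z_in = Z_0·(Z_L + jZ_0·tanβl)/(Z_0 + jZ_L·tanβl)
     = 371·(449 + j1120)/(371 + j1350)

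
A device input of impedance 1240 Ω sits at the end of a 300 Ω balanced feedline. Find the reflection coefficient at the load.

Γ = 0.61

Γ = (Z_L − Z_0)/(Z_L + Z_0) = (1240 − 300)/(1240 + 300) = 940/1540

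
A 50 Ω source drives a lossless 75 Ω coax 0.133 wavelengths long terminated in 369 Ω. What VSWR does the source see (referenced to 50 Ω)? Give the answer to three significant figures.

VSWR ≈ 5.16

βl = 2π × 0.133 = 47.9°
tan(βl) = 1.11
Z_in = Z_0·(Z_L + jZ_0·tanβl)/(Z_0 + jZ_L·tanβl) = 26.8 − j62.9 Ω
Γ_s = (Z_in − Z_s)/(Z_in + Z_s) = (-23.2 − j62.9)/(76.8 − j62.9), |Γ_s| = 0.675
VSWR = (1 + |Γ_s|)/(1 − |Γ_s|)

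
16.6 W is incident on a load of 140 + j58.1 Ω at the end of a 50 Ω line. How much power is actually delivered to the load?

|Γ| = |(90 + j58.1)/(190 + j58.1)| = 0.539
|Γ|² = 0.291
P_refl = |Γ|²·P_inc = 4.83 W, P_del = (1 − |Γ|²)·P_inc = 11.8 W

P_delivered ≈ 11.8 W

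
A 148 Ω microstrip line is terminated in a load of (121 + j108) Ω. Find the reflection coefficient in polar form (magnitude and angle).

Γ = (Z_L − Z_0)/(Z_L + Z_0) = (-27 + j108)/(269 + j108)
|Γ| = 111/290 = 0.384

Γ ≈ 0.384 ∠ 82.2°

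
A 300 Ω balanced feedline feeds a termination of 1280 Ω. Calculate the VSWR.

For a purely resistive load, VSWR = R_L/Z_0 or Z_0/R_L (whichever > 1) = 1280/300

VSWR ≈ 4.27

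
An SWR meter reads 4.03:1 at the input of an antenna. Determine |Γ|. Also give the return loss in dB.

|Γ| ≈ 0.602; return loss ≈ 4.4 dB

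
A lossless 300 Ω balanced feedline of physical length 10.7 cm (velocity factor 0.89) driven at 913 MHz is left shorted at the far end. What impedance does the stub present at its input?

Z_in ≈ −j336 Ω

λ = v/f = 0.89·c / 913 MHz = 0.292 m
βl = 2π·l/λ = 2π × 0.366 = 132°
tan(βl) = -1.12
For a shorted stub, Z_in = jZ_0·tan(βl)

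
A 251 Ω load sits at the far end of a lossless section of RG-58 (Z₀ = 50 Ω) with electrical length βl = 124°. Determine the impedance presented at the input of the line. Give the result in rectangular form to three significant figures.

tan(βl) = tan(124°) = -1.48
Z_in = Z_0·(Z_L + jZ_0·tanβl)/(Z_0 + jZ_L·tanβl)
     = 50·(251 − j74.1)/(50 − j372)

Z_in ≈ 14.2 + j31.8 Ω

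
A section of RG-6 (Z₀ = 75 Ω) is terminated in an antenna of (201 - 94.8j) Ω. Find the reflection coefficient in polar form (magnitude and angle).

Γ ≈ 0.54 ∠ -18°

Γ = (Z_L − Z_0)/(Z_L + Z_0) = (126 − j94.8)/(276 − j94.8)
|Γ| = 158/292 = 0.54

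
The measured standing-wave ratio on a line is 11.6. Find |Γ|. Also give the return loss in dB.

|Γ| = (S − 1)/(S + 1) = (11.6 − 1)/(11.6 + 1) = 10.6/12.6
RL = −20·log₁₀|Γ| = −20·log₁₀(0.841)

|Γ| ≈ 0.841; return loss ≈ 1.5 dB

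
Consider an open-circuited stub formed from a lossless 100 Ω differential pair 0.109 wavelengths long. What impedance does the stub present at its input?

Z_in ≈ −j122 Ω

βl = 2π × 0.109 = 39.2°
tan(βl) = 0.817
For an open-circuited stub, Z_in = −jZ_0·cot(βl) = −jZ_0/tan(βl)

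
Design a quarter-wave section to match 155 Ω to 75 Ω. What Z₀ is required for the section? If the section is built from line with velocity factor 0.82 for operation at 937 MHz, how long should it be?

Z_qwt = √(Z_0·R_L) = √(75 × 155) = √11620
λ = 0.82·c/f = 0.263 m, so l = λ/4 = 0.0656 m

Z_qwt ≈ 108 Ω; length ≈ 6.56 cm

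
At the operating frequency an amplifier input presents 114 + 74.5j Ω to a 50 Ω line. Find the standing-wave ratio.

VSWR ≈ 3.4

Γ = (Z_L − Z_0)/(Z_L + Z_0) = (64 + j74.5)/(164 + j74.5)
|Γ| = 98.2/180 = 0.545
VSWR = (1 + |Γ|)/(1 − |Γ|) = 1.55/0.455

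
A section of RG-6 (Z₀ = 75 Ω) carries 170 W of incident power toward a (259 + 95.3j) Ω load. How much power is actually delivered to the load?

P_delivered ≈ 109 W

|Γ| = |(184 + j95.3)/(334 + j95.3)| = 0.597
|Γ|² = 0.356
P_refl = |Γ|²·P_inc = 60.5 W, P_del = (1 − |Γ|²)·P_inc = 109 W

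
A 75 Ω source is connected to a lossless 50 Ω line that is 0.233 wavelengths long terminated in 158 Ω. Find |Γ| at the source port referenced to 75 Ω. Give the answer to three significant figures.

|Γ| ≈ 0.65

βl = 2π × 0.233 = 83.9°
tan(βl) = 9.33
Z_in = Z_0·(Z_L + jZ_0·tanβl)/(Z_0 + jZ_L·tanβl) = 16 − j4.82 Ω
Γ_s = (Z_in − Z_s)/(Z_in + Z_s) = (-59 − j4.82)/(91 − j4.82), |Γ_s| = 0.65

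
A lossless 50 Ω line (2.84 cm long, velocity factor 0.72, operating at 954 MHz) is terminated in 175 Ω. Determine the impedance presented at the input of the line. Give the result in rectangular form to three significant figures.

Z_in ≈ 26.3 − j42.3 Ω

λ = v/f = 0.72·c / 954 MHz = 0.226 m
βl = 2π·l/λ = 2π × 0.125 = 45.2°
tan(βl) = tan(45.2°) = 1.01
Z_in = Z_0·(Z_L + jZ_0·tanβl)/(Z_0 + jZ_L·tanβl)
     = 50·(175 + j50.3)/(50 + j176)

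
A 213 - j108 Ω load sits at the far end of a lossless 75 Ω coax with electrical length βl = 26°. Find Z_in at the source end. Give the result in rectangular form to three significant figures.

tan(βl) = tan(26°) = 0.488
Z_in = Z_0·(Z_L + jZ_0·tanβl)/(Z_0 + jZ_L·tanβl)
     = 75·(213 − j71.4)/(128 + j104)

Z_in ≈ 54.7 − j86.5 Ω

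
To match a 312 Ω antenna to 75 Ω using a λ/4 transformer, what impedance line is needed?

Z_qwt ≈ 153 Ω

Z_qwt = √(Z_0·R_L) = √(75 × 312) = √23400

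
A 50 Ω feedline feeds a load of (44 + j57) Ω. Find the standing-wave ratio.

Γ = (Z_L − Z_0)/(Z_L + Z_0) = (-6 + j57)/(94 + j57)
|Γ| = 57.3/110 = 0.521
VSWR = (1 + |Γ|)/(1 − |Γ|) = 1.52/0.479

VSWR ≈ 3.18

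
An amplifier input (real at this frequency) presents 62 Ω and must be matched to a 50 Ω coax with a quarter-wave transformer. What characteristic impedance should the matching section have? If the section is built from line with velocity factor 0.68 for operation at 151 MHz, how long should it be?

Z_qwt ≈ 55.7 Ω; length ≈ 33.8 cm

Z_qwt = √(Z_0·R_L) = √(50 × 62) = √3100
λ = 0.68·c/f = 1.35 m, so l = λ/4 = 0.338 m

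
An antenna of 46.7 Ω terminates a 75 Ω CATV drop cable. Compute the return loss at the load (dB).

RL ≈ 12.7 dB

Γ = (46.7 − 75)/(46.7 + 75) = -0.233
RL = −20·log₁₀|Γ| = −20·log₁₀(0.233)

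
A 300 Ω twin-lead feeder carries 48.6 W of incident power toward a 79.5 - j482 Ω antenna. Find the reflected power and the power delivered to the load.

|Γ| = |(-220.5 − j482)/(379.5 − j482)| = 0.864
|Γ|² = 0.747
P_refl = |Γ|²·P_inc = 36.3 W, P_del = (1 − |Γ|²)·P_inc = 12.3 W

P_reflected ≈ 36.3 W; P_delivered ≈ 12.3 W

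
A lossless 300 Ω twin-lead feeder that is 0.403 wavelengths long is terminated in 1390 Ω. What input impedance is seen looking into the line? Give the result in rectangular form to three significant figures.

Z_in ≈ 180 + j374 Ω

βl = 2π × 0.403 = 145°
tan(βl) = tan(145°) = -0.698
Z_in = Z_0·(Z_L + jZ_0·tanβl)/(Z_0 + jZ_L·tanβl)
     = 300·(1390 − j209)/(300 − j970)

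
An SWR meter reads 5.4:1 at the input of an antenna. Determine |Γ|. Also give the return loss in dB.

|Γ| = (S − 1)/(S + 1) = (5.4 − 1)/(5.4 + 1) = 4.4/6.4
RL = −20·log₁₀|Γ| = −20·log₁₀(0.688)

|Γ| ≈ 0.688; return loss ≈ 3.25 dB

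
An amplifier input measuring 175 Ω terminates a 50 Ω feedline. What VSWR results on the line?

VSWR ≈ 3.5

Γ = (175 − 50)/(175 + 50) = 0.556
VSWR = (1 + 0.556)/(1 − 0.556)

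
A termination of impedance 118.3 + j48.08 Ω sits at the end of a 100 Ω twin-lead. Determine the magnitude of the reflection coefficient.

Γ = (Z_L − Z_0)/(Z_L + Z_0) = (18.3 + j48.08)/(218.3 + j48.08)
|Γ| = 51.4/224

|Γ| ≈ 0.23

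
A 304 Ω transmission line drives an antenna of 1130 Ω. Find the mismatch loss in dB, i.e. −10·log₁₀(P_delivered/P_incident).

Γ = (1130 − 304)/(1130 + 304) = 0.576
|Γ|² = 0.332, so P_del/P_inc = 1 − |Γ|² = 0.668
ML = −10·log₁₀(1 − |Γ|²)

mismatch loss ≈ 1.75 dB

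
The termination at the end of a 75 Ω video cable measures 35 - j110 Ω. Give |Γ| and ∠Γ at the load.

Γ = (Z_L − Z_0)/(Z_L + Z_0) = (-40 − j110)/(110 − j110)
|Γ| = 117/156 = 0.752

Γ ≈ 0.752 ∠ -65°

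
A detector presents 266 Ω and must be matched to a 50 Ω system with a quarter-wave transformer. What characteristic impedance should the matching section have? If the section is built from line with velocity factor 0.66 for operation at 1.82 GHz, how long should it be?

Z_qwt ≈ 115 Ω; length ≈ 2.72 cm

Z_qwt = √(Z_0·R_L) = √(50 × 266) = √13300
λ = 0.66·c/f = 0.109 m, so l = λ/4 = 0.0272 m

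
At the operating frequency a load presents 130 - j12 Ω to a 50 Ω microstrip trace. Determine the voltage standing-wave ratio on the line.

VSWR ≈ 2.63

Γ = (Z_L − Z_0)/(Z_L + Z_0) = (80 − j12)/(180 − j12)
|Γ| = 80.9/180 = 0.448
VSWR = (1 + |Γ|)/(1 − |Γ|) = 1.45/0.552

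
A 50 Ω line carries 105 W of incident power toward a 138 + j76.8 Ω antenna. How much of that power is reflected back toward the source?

|Γ| = |(88 + j76.8)/(188 + j76.8)| = 0.575
|Γ|² = 0.331
P_refl = |Γ|²·P_inc = 34.7 W, P_del = (1 − |Γ|²)·P_inc = 70.3 W

P_reflected ≈ 34.7 W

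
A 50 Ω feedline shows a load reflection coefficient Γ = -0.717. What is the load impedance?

Z_L ≈ 8.24 Ω

Z_L = Z_0·(1 + Γ)/(1 − Γ) = 50·(0.283)/(1.72)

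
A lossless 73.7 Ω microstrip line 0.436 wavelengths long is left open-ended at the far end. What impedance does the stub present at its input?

Z_in ≈ +j173 Ω

βl = 2π × 0.436 = 157°
tan(βl) = -0.425
For an open-ended stub, Z_in = −jZ_0·cot(βl) = −jZ_0/tan(βl)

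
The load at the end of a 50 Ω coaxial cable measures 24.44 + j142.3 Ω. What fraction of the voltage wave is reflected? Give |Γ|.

Γ = (Z_L − Z_0)/(Z_L + Z_0) = (-25.56 + j142.3)/(74.44 + j142.3)
|Γ| = 145/161

|Γ| ≈ 0.9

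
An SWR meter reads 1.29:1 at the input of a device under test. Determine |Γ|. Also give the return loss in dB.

|Γ| ≈ 0.127; return loss ≈ 17.9 dB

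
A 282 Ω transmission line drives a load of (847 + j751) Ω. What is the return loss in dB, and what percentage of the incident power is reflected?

Γ = (565 + j751)/(1129 + j751), |Γ| = 0.693
RL = −20·log₁₀(0.693) = 3.18 dB
P_refl/P_inc = |Γ|² = 0.48

RL ≈ 3.18 dB; 48% of incident power reflected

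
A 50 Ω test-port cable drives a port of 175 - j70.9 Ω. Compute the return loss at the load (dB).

RL ≈ 4.31 dB

Γ = (125 − j70.9)/(225 − j70.9), |Γ| = 0.609
RL = −20·log₁₀|Γ| = −20·log₁₀(0.609)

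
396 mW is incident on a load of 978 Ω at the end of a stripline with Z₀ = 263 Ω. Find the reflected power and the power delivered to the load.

P_reflected ≈ 131 mW; P_delivered ≈ 265 mW

Γ = (978 − 263)/(978 + 263) = 0.576
|Γ|² = 0.332
P_refl = |Γ|²·P_inc = 131 mW, P_del = (1 − |Γ|²)·P_inc = 265 mW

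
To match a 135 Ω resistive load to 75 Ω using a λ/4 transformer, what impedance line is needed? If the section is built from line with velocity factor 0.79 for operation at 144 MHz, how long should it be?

Z_qwt = √(Z_0·R_L) = √(75 × 135) = √10120
λ = 0.79·c/f = 1.65 m, so l = λ/4 = 0.411 m

Z_qwt ≈ 101 Ω; length ≈ 41.1 cm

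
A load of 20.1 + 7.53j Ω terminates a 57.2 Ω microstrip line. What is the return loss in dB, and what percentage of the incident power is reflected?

RL ≈ 6.24 dB; 23.8% of incident power reflected

Γ = (-37.1 + j7.53)/(77.3 + j7.53), |Γ| = 0.487
RL = −20·log₁₀(0.487) = 6.24 dB
P_refl/P_inc = |Γ|² = 0.238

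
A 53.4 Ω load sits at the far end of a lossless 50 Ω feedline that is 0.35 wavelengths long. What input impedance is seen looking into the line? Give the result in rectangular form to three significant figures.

βl = 2π × 0.35 = 126°
tan(βl) = tan(126°) = -1.38
Z_in = Z_0·(Z_L + jZ_0·tanβl)/(Z_0 + jZ_L·tanβl)
     = 50·(53.4 − j68.8)/(50 − j73.5)

Z_in ≈ 48.9 + j3.06 Ω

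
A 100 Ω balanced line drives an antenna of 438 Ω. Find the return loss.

Γ = (438 − 100)/(438 + 100) = 0.628
RL = −20·log₁₀|Γ| = −20·log₁₀(0.628)

RL ≈ 4.04 dB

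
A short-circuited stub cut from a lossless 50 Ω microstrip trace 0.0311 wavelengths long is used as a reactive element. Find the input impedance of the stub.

βl = 2π × 0.0311 = 11.2°
tan(βl) = 0.198
For a short-circuited stub, Z_in = jZ_0·tan(βl)

Z_in ≈ +j9.9 Ω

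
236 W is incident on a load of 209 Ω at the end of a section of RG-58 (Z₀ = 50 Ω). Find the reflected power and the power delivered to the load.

Γ = (209 − 50)/(209 + 50) = 0.614
|Γ|² = 0.377
P_refl = |Γ|²·P_inc = 88.9 W, P_del = (1 − |Γ|²)·P_inc = 147 W

P_reflected ≈ 88.9 W; P_delivered ≈ 147 W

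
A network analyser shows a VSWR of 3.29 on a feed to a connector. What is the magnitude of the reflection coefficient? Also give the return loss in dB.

|Γ| ≈ 0.534; return loss ≈ 5.45 dB

|Γ| = (S − 1)/(S + 1) = (3.29 − 1)/(3.29 + 1) = 2.29/4.29
RL = −20·log₁₀|Γ| = −20·log₁₀(0.534)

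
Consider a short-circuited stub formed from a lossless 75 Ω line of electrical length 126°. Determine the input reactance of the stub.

X_in ≈ -103 Ω (capacitive)

tan(βl) = -1.38
For a short-circuited stub, Z_in = jZ_0·tan(βl)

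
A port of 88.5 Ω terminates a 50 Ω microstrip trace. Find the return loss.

Γ = (88.5 − 50)/(88.5 + 50) = 0.278
RL = −20·log₁₀|Γ| = −20·log₁₀(0.278)

RL ≈ 11.1 dB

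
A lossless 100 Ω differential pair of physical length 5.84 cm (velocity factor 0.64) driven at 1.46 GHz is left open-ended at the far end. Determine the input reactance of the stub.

λ = v/f = 0.64·c / 1.46 GHz = 0.132 m
βl = 2π·l/λ = 2π × 0.444 = 160°
tan(βl) = -0.367
For an open-ended stub, Z_in = −jZ_0·cot(βl) = −jZ_0/tan(βl)

X_in ≈ 273 Ω (inductive)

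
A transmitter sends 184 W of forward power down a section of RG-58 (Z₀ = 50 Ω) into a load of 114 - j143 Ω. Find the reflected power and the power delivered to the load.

P_reflected ≈ 95.4 W; P_delivered ≈ 88.6 W

|Γ| = |(64 − j143)/(164 − j143)| = 0.72
|Γ|² = 0.518
P_refl = |Γ|²·P_inc = 95.4 W, P_del = (1 − |Γ|²)·P_inc = 88.6 W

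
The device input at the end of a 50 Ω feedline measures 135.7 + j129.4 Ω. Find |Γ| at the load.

Γ = (Z_L − Z_0)/(Z_L + Z_0) = (85.7 + j129.4)/(185.7 + j129.4)
|Γ| = 155/226

|Γ| ≈ 0.686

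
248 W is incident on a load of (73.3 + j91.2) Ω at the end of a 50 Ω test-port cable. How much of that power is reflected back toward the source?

P_reflected ≈ 93.4 W

|Γ| = |(23.3 + j91.2)/(123.3 + j91.2)| = 0.614
|Γ|² = 0.377
P_refl = |Γ|²·P_inc = 93.4 W, P_del = (1 − |Γ|²)·P_inc = 155 W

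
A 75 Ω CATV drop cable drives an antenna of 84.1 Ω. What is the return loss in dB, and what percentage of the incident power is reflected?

Γ = (84.1 − 75)/(84.1 + 75) = 0.0572
RL = −20·log₁₀(0.0572) = 24.9 dB
P_refl/P_inc = |Γ|² = 0.00327

RL ≈ 24.9 dB; 0.327% of incident power reflected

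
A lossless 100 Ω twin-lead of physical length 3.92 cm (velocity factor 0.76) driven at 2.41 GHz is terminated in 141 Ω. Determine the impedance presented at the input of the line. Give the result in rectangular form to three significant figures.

λ = v/f = 0.76·c / 2.41 GHz = 0.0946 m
βl = 2π·l/λ = 2π × 0.414 = 149°
tan(βl) = tan(149°) = -0.597
Z_in = Z_0·(Z_L + jZ_0·tanβl)/(Z_0 + jZ_L·tanβl)
     = 100·(141 − j59.7)/(100 − j84.2)

Z_in ≈ 112 + j34.5 Ω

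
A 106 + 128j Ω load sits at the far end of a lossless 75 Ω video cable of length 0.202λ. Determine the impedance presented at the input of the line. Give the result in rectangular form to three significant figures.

βl = 2π × 0.202 = 72.7°
tan(βl) = tan(72.7°) = 3.21
Z_in = Z_0·(Z_L + jZ_0·tanβl)/(Z_0 + jZ_L·tanβl)
     = 75·(106 + j369)/(-336 + j341)

Z_in ≈ 29.5 − j52.4 Ω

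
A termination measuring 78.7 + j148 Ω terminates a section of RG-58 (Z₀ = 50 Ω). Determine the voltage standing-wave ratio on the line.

VSWR ≈ 7.64

Γ = (Z_L − Z_0)/(Z_L + Z_0) = (28.7 + j148)/(128.7 + j148)
|Γ| = 151/196 = 0.769
VSWR = (1 + |Γ|)/(1 − |Γ|) = 1.77/0.231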